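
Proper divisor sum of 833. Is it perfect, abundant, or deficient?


Proper divisors: 1, 7, 17, 49, 119
Sum = 1 + 7 + 17 + 49 + 119 = 193
193 < 833 → deficient

s(833) = 193 (deficient)


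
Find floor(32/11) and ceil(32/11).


32/11 = 2.9091
floor = 2
ceil = 3

floor = 2, ceil = 3


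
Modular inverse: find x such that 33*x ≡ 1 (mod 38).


Use the extended Euclidean algorithm on (38, 33); each row r = 38*s + 33*t:
r=38, s=1, t=0
r=33, s=0, t=1
q=1: r=5, s=1, t=-1   [38*(1) + 33*(-1) = 5]
q=6: r=3, s=-6, t=7   [38*(-6) + 33*(7) = 3]
q=1: r=2, s=7, t=-8   [38*(7) + 33*(-8) = 2]
q=1: r=1, s=-13, t=15   [38*(-13) + 33*(15) = 1]
q=2: r=0, s=33, t=-38   [38*(33) + 33*(-38) = 0]
GCD = 1 with t = 15, so 33*(15) ≡ 1 (mod 38)
Inverse = 15 mod 38 = 15
Check: 33 * 15 = 495 ≡ 1 (mod 38)

33^(-1) ≡ 15 (mod 38)


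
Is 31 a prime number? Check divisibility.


Check divisors up to sqrt(31) = 5.5678
No divisors found.
31 is prime.

Yes, 31 is prime


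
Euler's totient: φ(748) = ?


748 = 2^2 × 11 × 17
Prime factors: 2, 11, 17
φ(748) = 748 × (1-1/2) × (1-1/11) × (1-1/17)
= 748 × 1/2 × 10/11 × 16/17 = 320

φ(748) = 320


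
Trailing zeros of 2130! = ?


floor(2130/5) = 426
floor(2130/25) = 85
floor(2130/125) = 17
floor(2130/625) = 3
Total = 531

531 trailing zeros


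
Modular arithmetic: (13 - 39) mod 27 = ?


13 - 39 = -26
-26 mod 27 = 1


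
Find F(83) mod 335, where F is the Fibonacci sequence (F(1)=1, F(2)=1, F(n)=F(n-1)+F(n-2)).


F(k) mod 335 for k=1..83:
1, 1, 2, 3, 5, 8, 13, 21, 34, 55, 89, 144, 233, 42, 275, 317, 257, 239, 161, 65, 226, 291, 182, 138, 320, 123, 108, 231, 4, 235, 239, 139, 43, 182, 225, 72, 297, 34, 331, 30, 26, 56, 82, 138, 220, 23, 243, 266, 174, 105, 279, 49, 328, 42, 35, 77, 112, 189, 301, 155, 121, 276, 62, 3, 65, 68, 133, 201, 334, 200, 199, 64, 263, 327, 255, 247, 167, 79, 246, 325, 236, 226, 127
F(83) mod 335 = 127


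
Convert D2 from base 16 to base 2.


D2 (base 16) = 210 (decimal)
210 (decimal) = 11010010 (base 2)


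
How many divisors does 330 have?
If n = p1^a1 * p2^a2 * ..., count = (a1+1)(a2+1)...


330 = 2^1 × 3^1 × 5^1 × 11^1
d(330) = (1+1) × (1+1) × (1+1) × (1+1) = 16

16 divisors


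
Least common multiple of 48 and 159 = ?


GCD(48, 159) = 3
LCM = 48*159/3 = 7632/3 = 2544

LCM = 2544


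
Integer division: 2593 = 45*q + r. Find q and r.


2593 = 45 * 57 + 28
Check: 2565 + 28 = 2593

q = 57, r = 28


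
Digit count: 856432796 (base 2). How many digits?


856432796 in base 2 = 110011000011000010000010011100
Number of digits = 30

30 digits (base 2)


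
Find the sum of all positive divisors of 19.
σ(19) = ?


Divisors of 19: 1, 19
Sum = 1 + 19 = 20

σ(19) = 20


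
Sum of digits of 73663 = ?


7 + 3 + 6 + 6 + 3 = 25


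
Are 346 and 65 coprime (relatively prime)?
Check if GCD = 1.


Euclidean algorithm:
346 = 5 * 65 + 21
65 = 3 * 21 + 2
21 = 10 * 2 + 1
2 = 2 * 1 + 0
GCD(346, 65) = 1

Yes, coprime (GCD = 1)


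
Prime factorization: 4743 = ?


4743 / 3 = 1581
1581 / 3 = 527
527 / 17 = 31
31 / 31 = 1
4743 = 3^2 × 17 × 31


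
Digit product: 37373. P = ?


3 × 7 × 3 × 7 × 3 = 1323


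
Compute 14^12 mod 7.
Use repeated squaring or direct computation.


14^1 mod 7 = 0
14^2 mod 7 = 0
14^3 mod 7 = 0
14^4 mod 7 = 0
14^5 mod 7 = 0
14^6 mod 7 = 0
14^7 mod 7 = 0
14^8 mod 7 = 0
14^9 mod 7 = 0
14^10 mod 7 = 0
14^11 mod 7 = 0
14^12 mod 7 = 0


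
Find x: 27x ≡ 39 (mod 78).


GCD(27, 78) = 3 divides 39
Divide: 9x ≡ 13 (mod 26)
x ≡ 13 (mod 26)


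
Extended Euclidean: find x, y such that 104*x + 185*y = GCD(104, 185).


Tabular extended Euclidean (each row: r = 104*s + 185*t):
r=104, s=1, t=0
r=185, s=0, t=1
q=0: r=104, s=1, t=0   [104*(1) + 185*(0) = 104]
q=1: r=81, s=-1, t=1   [104*(-1) + 185*(1) = 81]
q=1: r=23, s=2, t=-1   [104*(2) + 185*(-1) = 23]
q=3: r=12, s=-7, t=4   [104*(-7) + 185*(4) = 12]
q=1: r=11, s=9, t=-5   [104*(9) + 185*(-5) = 11]
q=1: r=1, s=-16, t=9   [104*(-16) + 185*(9) = 1]
q=11: r=0, s=185, t=-104   [104*(185) + 185*(-104) = 0]
GCD = 1; from the row with r=1: x=-16, y=9
Check: 104*(-16) + 185*(9) = -1664 + 1665 = 1

GCD = 1, x = -16, y = 9


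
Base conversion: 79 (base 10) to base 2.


79 (base 10) = 79 (decimal)
79 (decimal) = 1001111 (base 2)


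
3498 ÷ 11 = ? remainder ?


3498 = 11 * 318 + 0
Check: 3498 + 0 = 3498

q = 318, r = 0


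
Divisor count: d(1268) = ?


1268 = 2^2 × 317^1
d(1268) = (2+1) × (1+1) = 6

6 divisors


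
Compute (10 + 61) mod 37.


10 + 61 = 71
71 mod 37 = 34


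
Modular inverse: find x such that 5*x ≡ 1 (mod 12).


Use the extended Euclidean algorithm on (12, 5); each row r = 12*s + 5*t:
r=12, s=1, t=0
r=5, s=0, t=1
q=2: r=2, s=1, t=-2   [12*(1) + 5*(-2) = 2]
q=2: r=1, s=-2, t=5   [12*(-2) + 5*(5) = 1]
q=2: r=0, s=5, t=-12   [12*(5) + 5*(-12) = 0]
GCD = 1 with t = 5, so 5*(5) ≡ 1 (mod 12)
Inverse = 5 mod 12 = 5
Check: 5 * 5 = 25 ≡ 1 (mod 12)

5^(-1) ≡ 5 (mod 12)


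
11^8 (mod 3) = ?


11^1 mod 3 = 2
11^2 mod 3 = 1
11^3 mod 3 = 2
11^4 mod 3 = 1
11^5 mod 3 = 2
11^6 mod 3 = 1
11^7 mod 3 = 2
11^8 mod 3 = 1


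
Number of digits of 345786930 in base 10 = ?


345786930 has 9 digits in base 10
floor(log10(345786930)) + 1 = floor(8.5388) + 1 = 9

9 digits (base 10)


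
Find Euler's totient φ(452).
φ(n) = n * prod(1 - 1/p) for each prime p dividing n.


452 = 2^2 × 113
Prime factors: 2, 113
φ(452) = 452 × (1-1/2) × (1-1/113)
= 452 × 1/2 × 112/113 = 224

φ(452) = 224


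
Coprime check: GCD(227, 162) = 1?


Euclidean algorithm:
227 = 1 * 162 + 65
162 = 2 * 65 + 32
65 = 2 * 32 + 1
32 = 32 * 1 + 0
GCD(227, 162) = 1

Yes, coprime (GCD = 1)


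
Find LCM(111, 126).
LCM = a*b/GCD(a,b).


GCD(111, 126) = 3
LCM = 111*126/3 = 13986/3 = 4662

LCM = 4662


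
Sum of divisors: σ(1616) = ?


Divisors of 1616: 1, 2, 4, 8, 16, 101, 202, 404, 808, 1616
Sum = 1 + 2 + 4 + 8 + 16 + 101 + 202 + 404 + 808 + 1616 = 3162

σ(1616) = 3162


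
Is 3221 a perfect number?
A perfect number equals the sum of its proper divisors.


Proper divisors of 3221: 1
Sum = 1 = 1

No, 3221 is not perfect (1 ≠ 3221)


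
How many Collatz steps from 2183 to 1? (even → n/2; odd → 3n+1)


2183 → 6550 → 3275 → 9826 → 4913 → 14740 → 7370 → 3685 → 11056 → 5528 → 2764 → 1382 → 691 → 2074 → 1037 → 3112 → 1556 → 778 → 389 → 1168 → 584 → 292 → 146 → 73 → 220 → 110 → 55 → 166 → 83 → 250 → 125 → 376 → 188 → 94 → 47 → 142 → 71 → 214 → 107 → 322 → 161 → 484 → 242 → 121 → 364 → 182 → 91 → 274 → 137 → 412 → 206 → 103 → 310 → 155 → 466 → 233 → 700 → 350 → 175 → 526 → 263 → 790 → 395 → 1186 → 593 → 1780 → 890 → 445 → 1336 → 668 → 334 → 167 → 502 → 251 → 754 → 377 → 1132 → 566 → 283 → 850 → 425 → 1276 → 638 → 319 → 958 → 479 → 1438 → 719 → 2158 → 1079 → 3238 → 1619 → 4858 → 2429 → 7288 → 3644 → 1822 → 911 → 2734 → 1367 → 4102 → 2051 → 6154 → 3077 → 9232 → 4616 → 2308 → 1154 → 577 → 1732 → 866 → 433 → 1300 → 650 → 325 → 976 → 488 → 244 → 122 → 61 → 184 → 92 → 46 → 23 → 70 → 35 → 106 → 53 → 160 → 80 → 40 → 20 → 10 → 5 → 16 → 8 → 4 → 2 → 1
Total steps = 138

138 steps


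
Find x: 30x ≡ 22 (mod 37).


GCD(30, 37) = 1, unique solution
a^(-1) mod 37 = 21
x = 21 * 22 mod 37 = 18

x ≡ 18 (mod 37)


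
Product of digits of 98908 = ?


9 × 8 × 9 × 0 × 8 = 0


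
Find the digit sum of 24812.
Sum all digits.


2 + 4 + 8 + 1 + 2 = 17


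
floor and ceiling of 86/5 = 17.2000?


86/5 = 17.2000
floor = 17
ceil = 18

floor = 17, ceil = 18


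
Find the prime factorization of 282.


282 / 2 = 141
141 / 3 = 47
47 / 47 = 1
282 = 2 × 3 × 47


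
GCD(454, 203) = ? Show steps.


454 = 2 * 203 + 48
203 = 4 * 48 + 11
48 = 4 * 11 + 4
11 = 2 * 4 + 3
4 = 1 * 3 + 1
3 = 3 * 1 + 0
GCD = 1


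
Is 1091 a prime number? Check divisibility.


Check divisors up to sqrt(1091) = 33.0303
No divisors found.
1091 is prime.

Yes, 1091 is prime


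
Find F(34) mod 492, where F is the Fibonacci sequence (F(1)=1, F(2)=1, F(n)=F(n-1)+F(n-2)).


F(k) mod 492 for k=1..34:
1, 1, 2, 3, 5, 8, 13, 21, 34, 55, 89, 144, 233, 377, 118, 3, 121, 124, 245, 369, 122, 491, 121, 120, 241, 361, 110, 471, 89, 68, 157, 225, 382, 115
F(34) mod 492 = 115


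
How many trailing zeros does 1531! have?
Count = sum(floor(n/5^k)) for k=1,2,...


floor(1531/5) = 306
floor(1531/25) = 61
floor(1531/125) = 12
floor(1531/625) = 2
Total = 381

381 trailing zeros


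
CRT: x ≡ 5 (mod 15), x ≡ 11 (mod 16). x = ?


M = 15*16 = 240
M1 = M/15 = 16, M2 = M/16 = 15
M1^(-1) mod 15 = 1, M2^(-1) mod 16 = 15
x = 5*16*1 + 11*15*15 = 2555
2555 mod 240 = 155
Check: 155 mod 15 = 5 ✓, 155 mod 16 = 11 ✓

x ≡ 155 (mod 240)


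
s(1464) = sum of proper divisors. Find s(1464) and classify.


Proper divisors: 1, 2, 3, 4, 6, 8, 12, 24, 61, 122, 183, 244, 366, 488, 732
Sum = 1 + 2 + 3 + 4 + 6 + 8 + 12 + 24 + 61 + 122 + 183 + 244 + 366 + 488 + 732 = 2256
2256 > 1464 → abundant

s(1464) = 2256 (abundant)


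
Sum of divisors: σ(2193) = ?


Divisors of 2193: 1, 3, 17, 43, 51, 129, 731, 2193
Sum = 1 + 3 + 17 + 43 + 51 + 129 + 731 + 2193 = 3168

σ(2193) = 3168


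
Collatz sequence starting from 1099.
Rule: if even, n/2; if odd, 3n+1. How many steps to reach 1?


1099 → 3298 → 1649 → 4948 → 2474 → 1237 → 3712 → 1856 → 928 → 464 → 232 → 116 → 58 → 29 → 88 → 44 → 22 → 11 → 34 → 17 → 52 → 26 → 13 → 40 → 20 → 10 → 5 → 16 → 8 → 4 → 2 → 1
Total steps = 31

31 steps


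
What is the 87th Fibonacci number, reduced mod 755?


F(k) mod 755 for k=1..87:
1, 1, 2, 3, 5, 8, 13, 21, 34, 55, 89, 144, 233, 377, 610, 232, 87, 319, 406, 725, 376, 346, 722, 313, 280, 593, 118, 711, 74, 30, 104, 134, 238, 372, 610, 227, 82, 309, 391, 700, 336, 281, 617, 143, 5, 148, 153, 301, 454, 0, 454, 454, 153, 607, 5, 612, 617, 474, 336, 55, 391, 446, 82, 528, 610, 383, 238, 621, 104, 725, 74, 44, 118, 162, 280, 442, 722, 409, 376, 30, 406, 436, 87, 523, 610, 378, 233
F(87) mod 755 = 233


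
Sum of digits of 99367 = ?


9 + 9 + 3 + 6 + 7 = 34


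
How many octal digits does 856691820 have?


856691820 in base 8 = 6304012154
Number of digits = 10

10 digits (base 8)


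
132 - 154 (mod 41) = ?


132 - 154 = -22
-22 mod 41 = 19


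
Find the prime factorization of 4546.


4546 / 2 = 2273
2273 / 2273 = 1
4546 = 2 × 2273


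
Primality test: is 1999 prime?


Check divisors up to sqrt(1999) = 44.7102
No divisors found.
1999 is prime.

Yes, 1999 is prime


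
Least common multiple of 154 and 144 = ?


GCD(154, 144) = 2
LCM = 154*144/2 = 22176/2 = 11088

LCM = 11088


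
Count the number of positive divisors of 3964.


3964 = 2^2 × 991^1
d(3964) = (2+1) × (1+1) = 6

6 divisors


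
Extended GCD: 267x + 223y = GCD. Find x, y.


Tabular extended Euclidean (each row: r = 267*s + 223*t):
r=267, s=1, t=0
r=223, s=0, t=1
q=1: r=44, s=1, t=-1   [267*(1) + 223*(-1) = 44]
q=5: r=3, s=-5, t=6   [267*(-5) + 223*(6) = 3]
q=14: r=2, s=71, t=-85   [267*(71) + 223*(-85) = 2]
q=1: r=1, s=-76, t=91   [267*(-76) + 223*(91) = 1]
q=2: r=0, s=223, t=-267   [267*(223) + 223*(-267) = 0]
GCD = 1; from the row with r=1: x=-76, y=91
Check: 267*(-76) + 223*(91) = -20292 + 20293 = 1

GCD = 1, x = -76, y = 91


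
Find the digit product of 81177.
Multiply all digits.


8 × 1 × 1 × 7 × 7 = 392


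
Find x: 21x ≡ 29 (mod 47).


GCD(21, 47) = 1, unique solution
a^(-1) mod 47 = 9
x = 9 * 29 mod 47 = 26

x ≡ 26 (mod 47)


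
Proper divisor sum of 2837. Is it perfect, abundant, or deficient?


Proper divisors: 1
Sum = 1 = 1
1 < 2837 → deficient

s(2837) = 1 (deficient)


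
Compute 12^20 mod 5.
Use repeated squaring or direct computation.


12^1 mod 5 = 2
12^2 mod 5 = 4
12^3 mod 5 = 3
12^4 mod 5 = 1
12^5 mod 5 = 2
12^6 mod 5 = 4
12^7 mod 5 = 3
12^8 mod 5 = 1
12^9 mod 5 = 2
12^10 mod 5 = 4
12^11 mod 5 = 3
12^12 mod 5 = 1
12^13 mod 5 = 2
12^14 mod 5 = 4
12^15 mod 5 = 3
12^16 mod 5 = 1
12^17 mod 5 = 2
12^18 mod 5 = 4
12^19 mod 5 = 3
12^20 mod 5 = 1


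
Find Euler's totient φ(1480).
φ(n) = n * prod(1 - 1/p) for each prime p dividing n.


1480 = 2^3 × 5 × 37
Prime factors: 2, 5, 37
φ(1480) = 1480 × (1-1/2) × (1-1/5) × (1-1/37)
= 1480 × 1/2 × 4/5 × 36/37 = 576

φ(1480) = 576


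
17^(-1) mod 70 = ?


Use the extended Euclidean algorithm on (70, 17); each row r = 70*s + 17*t:
r=70, s=1, t=0
r=17, s=0, t=1
q=4: r=2, s=1, t=-4   [70*(1) + 17*(-4) = 2]
q=8: r=1, s=-8, t=33   [70*(-8) + 17*(33) = 1]
q=2: r=0, s=17, t=-70   [70*(17) + 17*(-70) = 0]
GCD = 1 with t = 33, so 17*(33) ≡ 1 (mod 70)
Inverse = 33 mod 70 = 33
Check: 17 * 33 = 561 ≡ 1 (mod 70)

17^(-1) ≡ 33 (mod 70)


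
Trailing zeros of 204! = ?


floor(204/5) = 40
floor(204/25) = 8
floor(204/125) = 1
Total = 49

49 trailing zeros


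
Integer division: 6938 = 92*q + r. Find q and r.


6938 = 92 * 75 + 38
Check: 6900 + 38 = 6938

q = 75, r = 38


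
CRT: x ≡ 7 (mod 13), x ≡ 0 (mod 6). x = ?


M = 13*6 = 78
M1 = M/13 = 6, M2 = M/6 = 13
M1^(-1) mod 13 = 11, M2^(-1) mod 6 = 1
x = 7*6*11 + 0*13*1 = 462
462 mod 78 = 72
Check: 72 mod 13 = 7 ✓, 72 mod 6 = 0 ✓

x ≡ 72 (mod 78)


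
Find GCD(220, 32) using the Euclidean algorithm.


220 = 6 * 32 + 28
32 = 1 * 28 + 4
28 = 7 * 4 + 0
GCD = 4


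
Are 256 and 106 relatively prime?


Euclidean algorithm:
256 = 2 * 106 + 44
106 = 2 * 44 + 18
44 = 2 * 18 + 8
18 = 2 * 8 + 2
8 = 4 * 2 + 0
GCD(256, 106) = 2

No, not coprime (GCD = 2)


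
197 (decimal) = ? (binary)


197 (base 10) = 197 (decimal)
197 (decimal) = 11000101 (base 2)


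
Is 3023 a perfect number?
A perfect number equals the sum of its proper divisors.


Proper divisors of 3023: 1
Sum = 1 = 1

No, 3023 is not perfect (1 ≠ 3023)


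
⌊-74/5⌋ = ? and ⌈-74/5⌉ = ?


-74/5 = -14.8000
floor = -15
ceil = -14

floor = -15, ceil = -14


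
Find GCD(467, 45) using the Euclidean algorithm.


467 = 10 * 45 + 17
45 = 2 * 17 + 11
17 = 1 * 11 + 6
11 = 1 * 6 + 5
6 = 1 * 5 + 1
5 = 5 * 1 + 0
GCD = 1


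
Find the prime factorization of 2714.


2714 / 2 = 1357
1357 / 23 = 59
59 / 59 = 1
2714 = 2 × 23 × 59


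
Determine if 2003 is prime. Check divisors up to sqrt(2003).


Check divisors up to sqrt(2003) = 44.7549
No divisors found.
2003 is prime.

Yes, 2003 is prime


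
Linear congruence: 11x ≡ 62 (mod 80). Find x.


GCD(11, 80) = 1, unique solution
a^(-1) mod 80 = 51
x = 51 * 62 mod 80 = 42

x ≡ 42 (mod 80)


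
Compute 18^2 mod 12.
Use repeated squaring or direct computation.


18^1 mod 12 = 6
18^2 mod 12 = 0


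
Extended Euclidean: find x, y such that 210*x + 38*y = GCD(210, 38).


Tabular extended Euclidean (each row: r = 210*s + 38*t):
r=210, s=1, t=0
r=38, s=0, t=1
q=5: r=20, s=1, t=-5   [210*(1) + 38*(-5) = 20]
q=1: r=18, s=-1, t=6   [210*(-1) + 38*(6) = 18]
q=1: r=2, s=2, t=-11   [210*(2) + 38*(-11) = 2]
q=9: r=0, s=-19, t=105   [210*(-19) + 38*(105) = 0]
GCD = 2; from the row with r=2: x=2, y=-11
Check: 210*(2) + 38*(-11) = 420 - 418 = 2

GCD = 2, x = 2, y = -11


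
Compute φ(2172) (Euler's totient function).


2172 = 2^2 × 3 × 181
Prime factors: 2, 3, 181
φ(2172) = 2172 × (1-1/2) × (1-1/3) × (1-1/181)
= 2172 × 1/2 × 2/3 × 180/181 = 720

φ(2172) = 720


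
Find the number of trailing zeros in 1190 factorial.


floor(1190/5) = 238
floor(1190/25) = 47
floor(1190/125) = 9
floor(1190/625) = 1
Total = 295

295 trailing zeros


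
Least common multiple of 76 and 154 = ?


GCD(76, 154) = 2
LCM = 76*154/2 = 11704/2 = 5852

LCM = 5852


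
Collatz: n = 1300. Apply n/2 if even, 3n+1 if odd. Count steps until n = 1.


1300 → 650 → 325 → 976 → 488 → 244 → 122 → 61 → 184 → 92 → 46 → 23 → 70 → 35 → 106 → 53 → 160 → 80 → 40 → 20 → 10 → 5 → 16 → 8 → 4 → 2 → 1
Total steps = 26

26 steps


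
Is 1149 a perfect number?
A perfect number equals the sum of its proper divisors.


Proper divisors of 1149: 1, 3, 383
Sum = 1 + 3 + 383 = 387

No, 1149 is not perfect (387 ≠ 1149)


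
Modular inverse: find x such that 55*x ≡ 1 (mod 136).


Use the extended Euclidean algorithm on (136, 55); each row r = 136*s + 55*t:
r=136, s=1, t=0
r=55, s=0, t=1
q=2: r=26, s=1, t=-2   [136*(1) + 55*(-2) = 26]
q=2: r=3, s=-2, t=5   [136*(-2) + 55*(5) = 3]
q=8: r=2, s=17, t=-42   [136*(17) + 55*(-42) = 2]
q=1: r=1, s=-19, t=47   [136*(-19) + 55*(47) = 1]
q=2: r=0, s=55, t=-136   [136*(55) + 55*(-136) = 0]
GCD = 1 with t = 47, so 55*(47) ≡ 1 (mod 136)
Inverse = 47 mod 136 = 47
Check: 55 * 47 = 2585 ≡ 1 (mod 136)

55^(-1) ≡ 47 (mod 136)


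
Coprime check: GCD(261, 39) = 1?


Euclidean algorithm:
261 = 6 * 39 + 27
39 = 1 * 27 + 12
27 = 2 * 12 + 3
12 = 4 * 3 + 0
GCD(261, 39) = 3

No, not coprime (GCD = 3)


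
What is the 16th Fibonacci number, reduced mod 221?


F(k) mod 221 for k=1..16:
1, 1, 2, 3, 5, 8, 13, 21, 34, 55, 89, 144, 12, 156, 168, 103
F(16) mod 221 = 103


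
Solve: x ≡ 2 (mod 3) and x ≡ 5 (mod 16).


M = 3*16 = 48
M1 = M/3 = 16, M2 = M/16 = 3
M1^(-1) mod 3 = 1, M2^(-1) mod 16 = 11
x = 2*16*1 + 5*3*11 = 197
197 mod 48 = 5
Check: 5 mod 3 = 2 ✓, 5 mod 16 = 5 ✓

x ≡ 5 (mod 48)


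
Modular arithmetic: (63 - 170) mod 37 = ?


63 - 170 = -107
-107 mod 37 = 4


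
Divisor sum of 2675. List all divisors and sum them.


Divisors of 2675: 1, 5, 25, 107, 535, 2675
Sum = 1 + 5 + 25 + 107 + 535 + 2675 = 3348

σ(2675) = 3348


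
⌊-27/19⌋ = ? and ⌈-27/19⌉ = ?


-27/19 = -1.4211
floor = -2
ceil = -1

floor = -2, ceil = -1


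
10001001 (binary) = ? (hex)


10001001 (base 2) = 137 (decimal)
137 (decimal) = 89 (base 16)


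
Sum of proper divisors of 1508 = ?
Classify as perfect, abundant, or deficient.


Proper divisors: 1, 2, 4, 13, 26, 29, 52, 58, 116, 377, 754
Sum = 1 + 2 + 4 + 13 + 26 + 29 + 52 + 58 + 116 + 377 + 754 = 1432
1432 < 1508 → deficient

s(1508) = 1432 (deficient)


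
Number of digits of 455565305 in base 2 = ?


455565305 in base 2 = 11011001001110101111111111001
Number of digits = 29

29 digits (base 2)


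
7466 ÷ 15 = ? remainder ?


7466 = 15 * 497 + 11
Check: 7455 + 11 = 7466

q = 497, r = 11


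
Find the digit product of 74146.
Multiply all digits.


7 × 4 × 1 × 4 × 6 = 672


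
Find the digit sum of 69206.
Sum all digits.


6 + 9 + 2 + 0 + 6 = 23


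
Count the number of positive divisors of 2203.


2203 = 2203^1
d(2203) = (1+1) = 2

2 divisors


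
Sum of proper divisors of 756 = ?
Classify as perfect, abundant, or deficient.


Proper divisors: 1, 2, 3, 4, 6, 7, 9, 12, 14, 18, 21, 27, 28, 36, 42, 54, 63, 84, 108, 126, 189, 252, 378
Sum = 1 + 2 + 3 + 4 + 6 + 7 + 9 + 12 + 14 + 18 + 21 + 27 + 28 + 36 + 42 + 54 + 63 + 84 + 108 + 126 + 189 + 252 + 378 = 1484
1484 > 756 → abundant

s(756) = 1484 (abundant)


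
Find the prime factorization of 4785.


4785 / 3 = 1595
1595 / 5 = 319
319 / 11 = 29
29 / 29 = 1
4785 = 3 × 5 × 11 × 29


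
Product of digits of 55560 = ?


5 × 5 × 5 × 6 × 0 = 0


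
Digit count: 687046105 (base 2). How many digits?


687046105 in base 2 = 101000111100110111110111011001
Number of digits = 30

30 digits (base 2)


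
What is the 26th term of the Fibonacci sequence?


Sequence: 1, 1, 2, 3, 5, 8, 13, 21, 34, 55, 89, 144, 233, 377, 610, 987, 1597, 2584, 4181, 6765, 10946, 17711, 28657, 46368, 75025, 121393
F(26) = 121393


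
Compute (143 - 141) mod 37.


143 - 141 = 2
2 mod 37 = 2


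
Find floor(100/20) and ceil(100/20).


100/20 = 5.0000
floor = 5
ceil = 5

floor = 5, ceil = 5


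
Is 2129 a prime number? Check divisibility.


Check divisors up to sqrt(2129) = 46.1411
No divisors found.
2129 is prime.

Yes, 2129 is prime


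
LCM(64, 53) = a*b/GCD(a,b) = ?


GCD(64, 53) = 1
LCM = 64*53/1 = 3392/1 = 3392

LCM = 3392


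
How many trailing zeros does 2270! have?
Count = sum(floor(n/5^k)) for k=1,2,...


floor(2270/5) = 454
floor(2270/25) = 90
floor(2270/125) = 18
floor(2270/625) = 3
Total = 565

565 trailing zeros


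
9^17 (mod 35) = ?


9^1 mod 35 = 9
9^2 mod 35 = 11
9^3 mod 35 = 29
9^4 mod 35 = 16
9^5 mod 35 = 4
9^6 mod 35 = 1
9^7 mod 35 = 9
9^8 mod 35 = 11
9^9 mod 35 = 29
9^10 mod 35 = 16
9^11 mod 35 = 4
9^12 mod 35 = 1
9^13 mod 35 = 9
9^14 mod 35 = 11
9^15 mod 35 = 29
9^16 mod 35 = 16
9^17 mod 35 = 4


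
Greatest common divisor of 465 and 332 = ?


465 = 1 * 332 + 133
332 = 2 * 133 + 66
133 = 2 * 66 + 1
66 = 66 * 1 + 0
GCD = 1


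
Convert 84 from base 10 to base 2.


84 (base 10) = 84 (decimal)
84 (decimal) = 1010100 (base 2)


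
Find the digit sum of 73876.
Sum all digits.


7 + 3 + 8 + 7 + 6 = 31


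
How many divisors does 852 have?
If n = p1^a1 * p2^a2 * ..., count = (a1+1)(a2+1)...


852 = 2^2 × 3^1 × 71^1
d(852) = (2+1) × (1+1) × (1+1) = 12

12 divisors


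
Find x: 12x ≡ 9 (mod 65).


GCD(12, 65) = 1, unique solution
a^(-1) mod 65 = 38
x = 38 * 9 mod 65 = 17

x ≡ 17 (mod 65)


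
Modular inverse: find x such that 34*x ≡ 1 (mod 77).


Use the extended Euclidean algorithm on (77, 34); each row r = 77*s + 34*t:
r=77, s=1, t=0
r=34, s=0, t=1
q=2: r=9, s=1, t=-2   [77*(1) + 34*(-2) = 9]
q=3: r=7, s=-3, t=7   [77*(-3) + 34*(7) = 7]
q=1: r=2, s=4, t=-9   [77*(4) + 34*(-9) = 2]
q=3: r=1, s=-15, t=34   [77*(-15) + 34*(34) = 1]
q=2: r=0, s=34, t=-77   [77*(34) + 34*(-77) = 0]
GCD = 1 with t = 34, so 34*(34) ≡ 1 (mod 77)
Inverse = 34 mod 77 = 34
Check: 34 * 34 = 1156 ≡ 1 (mod 77)

34^(-1) ≡ 34 (mod 77)


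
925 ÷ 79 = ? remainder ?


925 = 79 * 11 + 56
Check: 869 + 56 = 925

q = 11, r = 56


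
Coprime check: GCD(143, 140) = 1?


Euclidean algorithm:
143 = 1 * 140 + 3
140 = 46 * 3 + 2
3 = 1 * 2 + 1
2 = 2 * 1 + 0
GCD(143, 140) = 1

Yes, coprime (GCD = 1)


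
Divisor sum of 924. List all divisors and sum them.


Divisors of 924: 1, 2, 3, 4, 6, 7, 11, 12, 14, 21, 22, 28, 33, 42, 44, 66, 77, 84, 132, 154, 231, 308, 462, 924
Sum = 1 + 2 + 3 + 4 + 6 + 7 + 11 + 12 + 14 + 21 + 22 + 28 + 33 + 42 + 44 + 66 + 77 + 84 + 132 + 154 + 231 + 308 + 462 + 924 = 2688

σ(924) = 2688


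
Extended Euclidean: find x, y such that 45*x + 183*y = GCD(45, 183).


Tabular extended Euclidean (each row: r = 45*s + 183*t):
r=45, s=1, t=0
r=183, s=0, t=1
q=0: r=45, s=1, t=0   [45*(1) + 183*(0) = 45]
q=4: r=3, s=-4, t=1   [45*(-4) + 183*(1) = 3]
q=15: r=0, s=61, t=-15   [45*(61) + 183*(-15) = 0]
GCD = 3; from the row with r=3: x=-4, y=1
Check: 45*(-4) + 183*(1) = -180 + 183 = 3

GCD = 3, x = -4, y = 1


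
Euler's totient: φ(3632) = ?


3632 = 2^4 × 227
Prime factors: 2, 227
φ(3632) = 3632 × (1-1/2) × (1-1/227)
= 3632 × 1/2 × 226/227 = 1808

φ(3632) = 1808


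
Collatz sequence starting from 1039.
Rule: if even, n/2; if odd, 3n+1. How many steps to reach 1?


1039 → 3118 → 1559 → 4678 → 2339 → 7018 → 3509 → 10528 → 5264 → 2632 → 1316 → 658 → 329 → 988 → 494 → 247 → 742 → 371 → 1114 → 557 → 1672 → 836 → 418 → 209 → 628 → 314 → 157 → 472 → 236 → 118 → 59 → 178 → 89 → 268 → 134 → 67 → 202 → 101 → 304 → 152 → 76 → 38 → 19 → 58 → 29 → 88 → 44 → 22 → 11 → 34 → 17 → 52 → 26 → 13 → 40 → 20 → 10 → 5 → 16 → 8 → 4 → 2 → 1
Total steps = 62

62 steps


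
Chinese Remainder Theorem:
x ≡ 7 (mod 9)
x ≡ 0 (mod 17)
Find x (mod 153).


M = 9*17 = 153
M1 = M/9 = 17, M2 = M/17 = 9
M1^(-1) mod 9 = 8, M2^(-1) mod 17 = 2
x = 7*17*8 + 0*9*2 = 952
952 mod 153 = 34
Check: 34 mod 9 = 7 ✓, 34 mod 17 = 0 ✓

x ≡ 34 (mod 153)


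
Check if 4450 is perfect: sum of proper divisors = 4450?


Proper divisors of 4450: 1, 2, 5, 10, 25, 50, 89, 178, 445, 890, 2225
Sum = 1 + 2 + 5 + 10 + 25 + 50 + 89 + 178 + 445 + 890 + 2225 = 3920

No, 4450 is not perfect (3920 ≠ 4450)


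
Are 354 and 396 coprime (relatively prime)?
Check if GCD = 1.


Euclidean algorithm:
396 = 1 * 354 + 42
354 = 8 * 42 + 18
42 = 2 * 18 + 6
18 = 3 * 6 + 0
GCD(354, 396) = 6

No, not coprime (GCD = 6)


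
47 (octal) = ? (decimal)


47 (base 8) = 39 (decimal)
39 (decimal) = 39 (base 10)


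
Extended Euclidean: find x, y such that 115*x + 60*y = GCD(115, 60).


Tabular extended Euclidean (each row: r = 115*s + 60*t):
r=115, s=1, t=0
r=60, s=0, t=1
q=1: r=55, s=1, t=-1   [115*(1) + 60*(-1) = 55]
q=1: r=5, s=-1, t=2   [115*(-1) + 60*(2) = 5]
q=11: r=0, s=12, t=-23   [115*(12) + 60*(-23) = 0]
GCD = 5; from the row with r=5: x=-1, y=2
Check: 115*(-1) + 60*(2) = -115 + 120 = 5

GCD = 5, x = -1, y = 2


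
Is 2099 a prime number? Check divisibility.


Check divisors up to sqrt(2099) = 45.8148
No divisors found.
2099 is prime.

Yes, 2099 is prime


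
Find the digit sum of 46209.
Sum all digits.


4 + 6 + 2 + 0 + 9 = 21


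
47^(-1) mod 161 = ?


Use the extended Euclidean algorithm on (161, 47); each row r = 161*s + 47*t:
r=161, s=1, t=0
r=47, s=0, t=1
q=3: r=20, s=1, t=-3   [161*(1) + 47*(-3) = 20]
q=2: r=7, s=-2, t=7   [161*(-2) + 47*(7) = 7]
q=2: r=6, s=5, t=-17   [161*(5) + 47*(-17) = 6]
q=1: r=1, s=-7, t=24   [161*(-7) + 47*(24) = 1]
q=6: r=0, s=47, t=-161   [161*(47) + 47*(-161) = 0]
GCD = 1 with t = 24, so 47*(24) ≡ 1 (mod 161)
Inverse = 24 mod 161 = 24
Check: 47 * 24 = 1128 ≡ 1 (mod 161)

47^(-1) ≡ 24 (mod 161)


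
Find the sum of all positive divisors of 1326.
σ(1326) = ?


Divisors of 1326: 1, 2, 3, 6, 13, 17, 26, 34, 39, 51, 78, 102, 221, 442, 663, 1326
Sum = 1 + 2 + 3 + 6 + 13 + 17 + 26 + 34 + 39 + 51 + 78 + 102 + 221 + 442 + 663 + 1326 = 3024

σ(1326) = 3024


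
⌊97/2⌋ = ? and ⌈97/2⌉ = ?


97/2 = 48.5000
floor = 48
ceil = 49

floor = 48, ceil = 49


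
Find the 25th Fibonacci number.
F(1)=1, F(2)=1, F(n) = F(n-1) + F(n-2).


Sequence: 1, 1, 2, 3, 5, 8, 13, 21, 34, 55, 89, 144, 233, 377, 610, 987, 1597, 2584, 4181, 6765, 10946, 17711, 28657, 46368, 75025
F(25) = 75025


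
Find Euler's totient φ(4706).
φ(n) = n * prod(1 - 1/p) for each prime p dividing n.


4706 = 2 × 13 × 181
Prime factors: 2, 13, 181
φ(4706) = 4706 × (1-1/2) × (1-1/13) × (1-1/181)
= 4706 × 1/2 × 12/13 × 180/181 = 2160

φ(4706) = 2160


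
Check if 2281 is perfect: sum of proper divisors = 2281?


Proper divisors of 2281: 1
Sum = 1 = 1

No, 2281 is not perfect (1 ≠ 2281)


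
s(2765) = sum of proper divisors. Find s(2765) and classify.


Proper divisors: 1, 5, 7, 35, 79, 395, 553
Sum = 1 + 5 + 7 + 35 + 79 + 395 + 553 = 1075
1075 < 2765 → deficient

s(2765) = 1075 (deficient)


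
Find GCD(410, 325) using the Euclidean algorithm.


410 = 1 * 325 + 85
325 = 3 * 85 + 70
85 = 1 * 70 + 15
70 = 4 * 15 + 10
15 = 1 * 10 + 5
10 = 2 * 5 + 0
GCD = 5


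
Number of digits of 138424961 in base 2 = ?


138424961 in base 2 = 1000010000000011001010000001
Number of digits = 28

28 digits (base 2)


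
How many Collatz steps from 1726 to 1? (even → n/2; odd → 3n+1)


1726 → 863 → 2590 → 1295 → 3886 → 1943 → 5830 → 2915 → 8746 → 4373 → 13120 → 6560 → 3280 → 1640 → 820 → 410 → 205 → 616 → 308 → 154 → 77 → 232 → 116 → 58 → 29 → 88 → 44 → 22 → 11 → 34 → 17 → 52 → 26 → 13 → 40 → 20 → 10 → 5 → 16 → 8 → 4 → 2 → 1
Total steps = 42

42 steps


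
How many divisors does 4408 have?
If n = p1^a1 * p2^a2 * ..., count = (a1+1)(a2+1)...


4408 = 2^3 × 19^1 × 29^1
d(4408) = (3+1) × (1+1) × (1+1) = 16

16 divisors


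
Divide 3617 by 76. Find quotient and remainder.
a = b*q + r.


3617 = 76 * 47 + 45
Check: 3572 + 45 = 3617

q = 47, r = 45


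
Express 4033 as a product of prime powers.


4033 / 37 = 109
109 / 109 = 1
4033 = 37 × 109


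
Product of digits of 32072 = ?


3 × 2 × 0 × 7 × 2 = 0


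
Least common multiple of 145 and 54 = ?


GCD(145, 54) = 1
LCM = 145*54/1 = 7830/1 = 7830

LCM = 7830


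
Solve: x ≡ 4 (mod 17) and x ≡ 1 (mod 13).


M = 17*13 = 221
M1 = M/17 = 13, M2 = M/13 = 17
M1^(-1) mod 17 = 4, M2^(-1) mod 13 = 10
x = 4*13*4 + 1*17*10 = 378
378 mod 221 = 157
Check: 157 mod 17 = 4 ✓, 157 mod 13 = 1 ✓

x ≡ 157 (mod 221)


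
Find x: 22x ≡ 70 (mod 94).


GCD(22, 94) = 2 divides 70
Divide: 11x ≡ 35 (mod 47)
x ≡ 16 (mod 47)


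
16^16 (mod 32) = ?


16^1 mod 32 = 16
16^2 mod 32 = 0
16^3 mod 32 = 0
16^4 mod 32 = 0
16^5 mod 32 = 0
16^6 mod 32 = 0
16^7 mod 32 = 0
16^8 mod 32 = 0
16^9 mod 32 = 0
16^10 mod 32 = 0
16^11 mod 32 = 0
16^12 mod 32 = 0
16^13 mod 32 = 0
16^14 mod 32 = 0
16^15 mod 32 = 0
16^16 mod 32 = 0


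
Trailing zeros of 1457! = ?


floor(1457/5) = 291
floor(1457/25) = 58
floor(1457/125) = 11
floor(1457/625) = 2
Total = 362

362 trailing zeros


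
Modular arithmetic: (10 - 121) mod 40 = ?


10 - 121 = -111
-111 mod 40 = 9


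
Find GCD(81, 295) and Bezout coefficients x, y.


Tabular extended Euclidean (each row: r = 81*s + 295*t):
r=81, s=1, t=0
r=295, s=0, t=1
q=0: r=81, s=1, t=0   [81*(1) + 295*(0) = 81]
q=3: r=52, s=-3, t=1   [81*(-3) + 295*(1) = 52]
q=1: r=29, s=4, t=-1   [81*(4) + 295*(-1) = 29]
q=1: r=23, s=-7, t=2   [81*(-7) + 295*(2) = 23]
q=1: r=6, s=11, t=-3   [81*(11) + 295*(-3) = 6]
q=3: r=5, s=-40, t=11   [81*(-40) + 295*(11) = 5]
q=1: r=1, s=51, t=-14   [81*(51) + 295*(-14) = 1]
q=5: r=0, s=-295, t=81   [81*(-295) + 295*(81) = 0]
GCD = 1; from the row with r=1: x=51, y=-14
Check: 81*(51) + 295*(-14) = 4131 - 4130 = 1

GCD = 1, x = 51, y = -14


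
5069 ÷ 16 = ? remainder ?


5069 = 16 * 316 + 13
Check: 5056 + 13 = 5069

q = 316, r = 13


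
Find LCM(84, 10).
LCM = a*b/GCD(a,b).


GCD(84, 10) = 2
LCM = 84*10/2 = 840/2 = 420

LCM = 420


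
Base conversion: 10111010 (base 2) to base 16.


10111010 (base 2) = 186 (decimal)
186 (decimal) = BA (base 16)


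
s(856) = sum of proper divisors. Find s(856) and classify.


Proper divisors: 1, 2, 4, 8, 107, 214, 428
Sum = 1 + 2 + 4 + 8 + 107 + 214 + 428 = 764
764 < 856 → deficient

s(856) = 764 (deficient)


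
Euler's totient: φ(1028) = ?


1028 = 2^2 × 257
Prime factors: 2, 257
φ(1028) = 1028 × (1-1/2) × (1-1/257)
= 1028 × 1/2 × 256/257 = 512

φ(1028) = 512


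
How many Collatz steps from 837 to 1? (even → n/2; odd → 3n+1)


837 → 2512 → 1256 → 628 → 314 → 157 → 472 → 236 → 118 → 59 → 178 → 89 → 268 → 134 → 67 → 202 → 101 → 304 → 152 → 76 → 38 → 19 → 58 → 29 → 88 → 44 → 22 → 11 → 34 → 17 → 52 → 26 → 13 → 40 → 20 → 10 → 5 → 16 → 8 → 4 → 2 → 1
Total steps = 41

41 steps


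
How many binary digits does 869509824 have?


869509824 in base 2 = 110011110100111010101011000000
Number of digits = 30

30 digits (base 2)


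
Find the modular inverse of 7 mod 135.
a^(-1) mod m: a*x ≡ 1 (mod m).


Use the extended Euclidean algorithm on (135, 7); each row r = 135*s + 7*t:
r=135, s=1, t=0
r=7, s=0, t=1
q=19: r=2, s=1, t=-19   [135*(1) + 7*(-19) = 2]
q=3: r=1, s=-3, t=58   [135*(-3) + 7*(58) = 1]
q=2: r=0, s=7, t=-135   [135*(7) + 7*(-135) = 0]
GCD = 1 with t = 58, so 7*(58) ≡ 1 (mod 135)
Inverse = 58 mod 135 = 58
Check: 7 * 58 = 406 ≡ 1 (mod 135)

7^(-1) ≡ 58 (mod 135)


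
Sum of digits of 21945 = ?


2 + 1 + 9 + 4 + 5 = 21


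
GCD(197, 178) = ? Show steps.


197 = 1 * 178 + 19
178 = 9 * 19 + 7
19 = 2 * 7 + 5
7 = 1 * 5 + 2
5 = 2 * 2 + 1
2 = 2 * 1 + 0
GCD = 1


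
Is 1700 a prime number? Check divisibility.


1700 / 2 = 850 (exact division)
1700 is NOT prime.

No, 1700 is not prime


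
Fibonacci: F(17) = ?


Sequence: 1, 1, 2, 3, 5, 8, 13, 21, 34, 55, 89, 144, 233, 377, 610, 987, 1597
F(17) = 1597


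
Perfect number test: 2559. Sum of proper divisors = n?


Proper divisors of 2559: 1, 3, 853
Sum = 1 + 3 + 853 = 857

No, 2559 is not perfect (857 ≠ 2559)


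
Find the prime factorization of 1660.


1660 / 2 = 830
830 / 2 = 415
415 / 5 = 83
83 / 83 = 1
1660 = 2^2 × 5 × 83


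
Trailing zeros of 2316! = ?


floor(2316/5) = 463
floor(2316/25) = 92
floor(2316/125) = 18
floor(2316/625) = 3
Total = 576

576 trailing zeros


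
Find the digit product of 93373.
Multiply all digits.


9 × 3 × 3 × 7 × 3 = 1701


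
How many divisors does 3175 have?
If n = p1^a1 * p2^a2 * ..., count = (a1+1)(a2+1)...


3175 = 5^2 × 127^1
d(3175) = (2+1) × (1+1) = 6

6 divisors


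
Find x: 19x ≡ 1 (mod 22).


GCD(19, 22) = 1, unique solution
a^(-1) mod 22 = 7
x = 7 * 1 mod 22 = 7

x ≡ 7 (mod 22)


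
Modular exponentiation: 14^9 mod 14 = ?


14^1 mod 14 = 0
14^2 mod 14 = 0
14^3 mod 14 = 0
14^4 mod 14 = 0
14^5 mod 14 = 0
14^6 mod 14 = 0
14^7 mod 14 = 0
14^8 mod 14 = 0
14^9 mod 14 = 0


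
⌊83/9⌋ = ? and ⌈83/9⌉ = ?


83/9 = 9.2222
floor = 9
ceil = 10

floor = 9, ceil = 10


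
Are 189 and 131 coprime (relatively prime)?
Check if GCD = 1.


Euclidean algorithm:
189 = 1 * 131 + 58
131 = 2 * 58 + 15
58 = 3 * 15 + 13
15 = 1 * 13 + 2
13 = 6 * 2 + 1
2 = 2 * 1 + 0
GCD(189, 131) = 1

Yes, coprime (GCD = 1)


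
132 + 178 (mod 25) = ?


132 + 178 = 310
310 mod 25 = 10


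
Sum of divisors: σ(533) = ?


Divisors of 533: 1, 13, 41, 533
Sum = 1 + 13 + 41 + 533 = 588

σ(533) = 588


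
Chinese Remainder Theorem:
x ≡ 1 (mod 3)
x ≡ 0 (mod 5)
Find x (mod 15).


M = 3*5 = 15
M1 = M/3 = 5, M2 = M/5 = 3
M1^(-1) mod 3 = 2, M2^(-1) mod 5 = 2
x = 1*5*2 + 0*3*2 = 10
10 mod 15 = 10
Check: 10 mod 3 = 1 ✓, 10 mod 5 = 0 ✓

x ≡ 10 (mod 15)


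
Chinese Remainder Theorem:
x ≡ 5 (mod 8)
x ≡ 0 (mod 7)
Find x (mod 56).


M = 8*7 = 56
M1 = M/8 = 7, M2 = M/7 = 8
M1^(-1) mod 8 = 7, M2^(-1) mod 7 = 1
x = 5*7*7 + 0*8*1 = 245
245 mod 56 = 21
Check: 21 mod 8 = 5 ✓, 21 mod 7 = 0 ✓

x ≡ 21 (mod 56)


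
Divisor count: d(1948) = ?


1948 = 2^2 × 487^1
d(1948) = (2+1) × (1+1) = 6

6 divisors


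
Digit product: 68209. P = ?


6 × 8 × 2 × 0 × 9 = 0


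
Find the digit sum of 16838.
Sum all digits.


1 + 6 + 8 + 3 + 8 = 26


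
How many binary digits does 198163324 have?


198163324 in base 2 = 1011110011111011101101111100
Number of digits = 28

28 digits (base 2)


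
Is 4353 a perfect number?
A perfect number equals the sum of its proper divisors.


Proper divisors of 4353: 1, 3, 1451
Sum = 1 + 3 + 1451 = 1455

No, 4353 is not perfect (1455 ≠ 4353)


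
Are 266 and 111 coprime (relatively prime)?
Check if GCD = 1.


Euclidean algorithm:
266 = 2 * 111 + 44
111 = 2 * 44 + 23
44 = 1 * 23 + 21
23 = 1 * 21 + 2
21 = 10 * 2 + 1
2 = 2 * 1 + 0
GCD(266, 111) = 1

Yes, coprime (GCD = 1)


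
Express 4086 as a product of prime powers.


4086 / 2 = 2043
2043 / 3 = 681
681 / 3 = 227
227 / 227 = 1
4086 = 2 × 3^2 × 227


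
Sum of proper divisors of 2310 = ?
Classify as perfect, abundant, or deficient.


Proper divisors: 1, 2, 3, 5, 6, 7, 10, 11, 14, 15, 21, 22, 30, 33, 35, 42, 55, 66, 70, 77, 105, 110, 154, 165, 210, 231, 330, 385, 462, 770, 1155
Sum = 1 + 2 + 3 + 5 + 6 + 7 + 10 + 11 + 14 + 15 + 21 + 22 + 30 + 33 + 35 + 42 + 55 + 66 + 70 + 77 + 105 + 110 + 154 + 165 + 210 + 231 + 330 + 385 + 462 + 770 + 1155 = 4602
4602 > 2310 → abundant

s(2310) = 4602 (abundant)


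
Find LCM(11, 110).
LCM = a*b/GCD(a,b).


GCD(11, 110) = 11
LCM = 11*110/11 = 1210/11 = 110

LCM = 110


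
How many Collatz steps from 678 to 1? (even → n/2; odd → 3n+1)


678 → 339 → 1018 → 509 → 1528 → 764 → 382 → 191 → 574 → 287 → 862 → 431 → 1294 → 647 → 1942 → 971 → 2914 → 1457 → 4372 → 2186 → 1093 → 3280 → 1640 → 820 → 410 → 205 → 616 → 308 → 154 → 77 → 232 → 116 → 58 → 29 → 88 → 44 → 22 → 11 → 34 → 17 → 52 → 26 → 13 → 40 → 20 → 10 → 5 → 16 → 8 → 4 → 2 → 1
Total steps = 51

51 steps


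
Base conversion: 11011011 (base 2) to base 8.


11011011 (base 2) = 219 (decimal)
219 (decimal) = 333 (base 8)


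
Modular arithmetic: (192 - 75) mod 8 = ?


192 - 75 = 117
117 mod 8 = 5


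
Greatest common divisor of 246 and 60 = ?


246 = 4 * 60 + 6
60 = 10 * 6 + 0
GCD = 6


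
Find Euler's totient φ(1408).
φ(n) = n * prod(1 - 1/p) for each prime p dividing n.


1408 = 2^7 × 11
Prime factors: 2, 11
φ(1408) = 1408 × (1-1/2) × (1-1/11)
= 1408 × 1/2 × 10/11 = 640

φ(1408) = 640


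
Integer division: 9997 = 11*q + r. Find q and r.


9997 = 11 * 908 + 9
Check: 9988 + 9 = 9997

q = 908, r = 9


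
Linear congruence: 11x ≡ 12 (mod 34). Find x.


GCD(11, 34) = 1, unique solution
a^(-1) mod 34 = 31
x = 31 * 12 mod 34 = 32

x ≡ 32 (mod 34)


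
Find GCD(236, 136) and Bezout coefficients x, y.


Tabular extended Euclidean (each row: r = 236*s + 136*t):
r=236, s=1, t=0
r=136, s=0, t=1
q=1: r=100, s=1, t=-1   [236*(1) + 136*(-1) = 100]
q=1: r=36, s=-1, t=2   [236*(-1) + 136*(2) = 36]
q=2: r=28, s=3, t=-5   [236*(3) + 136*(-5) = 28]
q=1: r=8, s=-4, t=7   [236*(-4) + 136*(7) = 8]
q=3: r=4, s=15, t=-26   [236*(15) + 136*(-26) = 4]
q=2: r=0, s=-34, t=59   [236*(-34) + 136*(59) = 0]
GCD = 4; from the row with r=4: x=15, y=-26
Check: 236*(15) + 136*(-26) = 3540 - 3536 = 4

GCD = 4, x = 15, y = -26


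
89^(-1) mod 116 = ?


Use the extended Euclidean algorithm on (116, 89); each row r = 116*s + 89*t:
r=116, s=1, t=0
r=89, s=0, t=1
q=1: r=27, s=1, t=-1   [116*(1) + 89*(-1) = 27]
q=3: r=8, s=-3, t=4   [116*(-3) + 89*(4) = 8]
q=3: r=3, s=10, t=-13   [116*(10) + 89*(-13) = 3]
q=2: r=2, s=-23, t=30   [116*(-23) + 89*(30) = 2]
q=1: r=1, s=33, t=-43   [116*(33) + 89*(-43) = 1]
q=2: r=0, s=-89, t=116   [116*(-89) + 89*(116) = 0]
GCD = 1 with t = -43, so 89*(-43) ≡ 1 (mod 116)
Inverse = -43 mod 116 = 73
Check: 89 * 73 = 6497 ≡ 1 (mod 116)

89^(-1) ≡ 73 (mod 116)


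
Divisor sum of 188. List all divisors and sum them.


Divisors of 188: 1, 2, 4, 47, 94, 188
Sum = 1 + 2 + 4 + 47 + 94 + 188 = 336

σ(188) = 336


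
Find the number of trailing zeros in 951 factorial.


floor(951/5) = 190
floor(951/25) = 38
floor(951/125) = 7
floor(951/625) = 1
Total = 236

236 trailing zeros


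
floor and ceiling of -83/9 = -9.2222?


-83/9 = -9.2222
floor = -10
ceil = -9

floor = -10, ceil = -9


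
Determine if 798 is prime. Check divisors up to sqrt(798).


798 / 2 = 399 (exact division)
798 is NOT prime.

No, 798 is not prime


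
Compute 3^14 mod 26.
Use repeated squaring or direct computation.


3^1 mod 26 = 3
3^2 mod 26 = 9
3^3 mod 26 = 1
3^4 mod 26 = 3
3^5 mod 26 = 9
3^6 mod 26 = 1
3^7 mod 26 = 3
3^8 mod 26 = 9
3^9 mod 26 = 1
3^10 mod 26 = 3
3^11 mod 26 = 9
3^12 mod 26 = 1
3^13 mod 26 = 3
3^14 mod 26 = 9


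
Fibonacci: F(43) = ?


Sequence: 1, 1, 2, 3, 5, 8, 13, 21, 34, 55, 89, 144, 233, 377, 610, 987, 1597, 2584, 4181, 6765, 10946, 17711, 28657, 46368, 75025, 121393, 196418, 317811, 514229, 832040, 1346269, 2178309, 3524578, 5702887, 9227465, 14930352, 24157817, 39088169, 63245986, 102334155, 165580141, 267914296, 433494437
F(43) = 433494437


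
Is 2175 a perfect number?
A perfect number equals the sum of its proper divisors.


Proper divisors of 2175: 1, 3, 5, 15, 25, 29, 75, 87, 145, 435, 725
Sum = 1 + 3 + 5 + 15 + 25 + 29 + 75 + 87 + 145 + 435 + 725 = 1545

No, 2175 is not perfect (1545 ≠ 2175)
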